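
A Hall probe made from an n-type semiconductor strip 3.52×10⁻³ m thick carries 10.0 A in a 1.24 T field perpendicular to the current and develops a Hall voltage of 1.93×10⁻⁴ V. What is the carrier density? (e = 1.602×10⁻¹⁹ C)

From V_H = IB/(n e t), n = IB/(V_H e t).
n = (10.0)(1.24)/((1.93×10⁻⁴)(1.602×10⁻¹⁹)(3.52×10⁻³)) ≈ 1.14×10²⁶ m⁻³.

n ≈ 1.14×10²⁶ m⁻³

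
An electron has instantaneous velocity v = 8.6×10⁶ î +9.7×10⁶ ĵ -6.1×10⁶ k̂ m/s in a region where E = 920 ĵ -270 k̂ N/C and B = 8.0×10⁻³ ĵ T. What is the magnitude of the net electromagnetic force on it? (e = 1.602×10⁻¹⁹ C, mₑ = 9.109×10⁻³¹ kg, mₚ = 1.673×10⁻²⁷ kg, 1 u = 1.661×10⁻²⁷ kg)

v×B = (4.88×10⁴, 0, 6.88×10⁴) N/C.
E + v×B = (4.88×10⁴, 920, 6.85×10⁴) N/C.
F = q(E + v×B) = (−1.602×10⁻¹⁹ C)·(4.88×10⁴, 920, 6.85×10⁴) = (-7.82×10⁻¹⁵, -1.47×10⁻¹⁶, -1.10×10⁻¹⁴) N.
|F| = 1.35×10⁻¹⁴ N.

|F| ≈ 1.35×10⁻¹⁴ N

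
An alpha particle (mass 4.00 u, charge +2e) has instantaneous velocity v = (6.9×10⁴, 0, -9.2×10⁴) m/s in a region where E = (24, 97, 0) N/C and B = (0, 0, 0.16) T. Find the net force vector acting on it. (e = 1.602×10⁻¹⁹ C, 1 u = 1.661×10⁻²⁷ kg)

F ≈ (7.69×10⁻¹⁸, -3.51×10⁻¹⁵, 0) N

v×B = (0, -1.10×10⁴, 0) N/C.
E + v×B = (24.0, -1.09×10⁴, 0) N/C.
F = q(E + v×B) = (3.204×10⁻¹⁹ C)·(24.0, -1.09×10⁴, 0) = (7.69×10⁻¹⁸, -3.51×10⁻¹⁵, 0) N.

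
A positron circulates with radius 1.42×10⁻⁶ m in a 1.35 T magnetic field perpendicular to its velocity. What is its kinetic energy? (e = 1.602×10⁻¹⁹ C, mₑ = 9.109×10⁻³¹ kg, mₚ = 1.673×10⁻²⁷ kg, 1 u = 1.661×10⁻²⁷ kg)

v = |q|Br/m, then KE = ½mv² = (qBr)²/(2m).
v = (1.602×10⁻¹⁹)(1.35)(1.42×10⁻⁶)/9.109×10⁻³¹ ≈ 3.371×10⁵ m/s.
KE = ½(9.109×10⁻³¹)(3.371×10⁵)² ≈ 5.18×10⁻²⁰ J = 0.323 eV.

KE ≈ 0.323 eV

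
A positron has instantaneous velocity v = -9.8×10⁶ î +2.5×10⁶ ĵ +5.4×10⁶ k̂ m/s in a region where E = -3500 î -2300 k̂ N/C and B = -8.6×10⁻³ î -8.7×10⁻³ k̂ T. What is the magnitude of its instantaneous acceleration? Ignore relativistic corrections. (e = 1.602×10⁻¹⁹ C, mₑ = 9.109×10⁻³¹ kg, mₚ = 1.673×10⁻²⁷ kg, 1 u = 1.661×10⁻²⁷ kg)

|a| ≈ 2.38×10¹⁶ m/s²

v×B = (-2.18×10⁴, -1.32×10⁵, 2.15×10⁴) N/C.
E + v×B = (-2.52×10⁴, -1.32×10⁵, 1.92×10⁴) N/C.
F = q(E + v×B) = (1.602×10⁻¹⁹ C)·(-2.52×10⁴, -1.32×10⁵, 1.92×10⁴) = (-4.05×10⁻¹⁵, -2.11×10⁻¹⁴, 3.08×10⁻¹⁵) N.
|a| = |F|/m = 2.170×10⁻¹⁴/9.109×10⁻³¹ ≈ 2.38×10¹⁶ m/s².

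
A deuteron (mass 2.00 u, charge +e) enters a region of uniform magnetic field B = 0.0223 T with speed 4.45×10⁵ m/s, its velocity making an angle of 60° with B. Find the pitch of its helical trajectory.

p ≈ 1.30 m

v∥ = v cosθ = 4.45×10⁵·cos60° ≈ 2.225×10⁵ m/s.
T = 2πm/(|q|B) = 2π(3.322×10⁻²⁷)/((1.602×10⁻¹⁹)(0.0223)) ≈ 5.843×10⁻⁶ s.
pitch = v∥ T = (2.225×10⁵)(5.843×10⁻⁶) ≈ 1.30 m.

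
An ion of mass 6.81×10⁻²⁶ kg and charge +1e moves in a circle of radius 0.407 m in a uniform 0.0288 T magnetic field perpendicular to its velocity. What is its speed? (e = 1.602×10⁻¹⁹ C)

From |q|vB = mv²/r, v = |q|Br/m.
v = (1.602×10⁻¹⁹)(0.0288)(0.407)/6.81×10⁻²⁶ ≈ 2.76×10⁴ m/s.

v ≈ 2.76×10⁴ m/s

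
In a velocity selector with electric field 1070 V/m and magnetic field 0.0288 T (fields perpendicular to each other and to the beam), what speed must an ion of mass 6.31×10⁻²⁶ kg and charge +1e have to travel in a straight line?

For undeflected motion the electric and magnetic forces balance: qE = qvB.
v = E/B = 1070/0.0288 = 3.72×10⁴ m/s.

v = 3.72×10⁴ m/s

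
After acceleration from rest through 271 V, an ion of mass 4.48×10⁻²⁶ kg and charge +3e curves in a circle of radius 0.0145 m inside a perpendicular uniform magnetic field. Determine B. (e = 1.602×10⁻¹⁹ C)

B ≈ 0.490 T

v = √(2|q|V/m) = √(2·4.806×10⁻¹⁹·271/4.48×10⁻²⁶) ≈ 7.625×10⁴ m/s.
B = mv/(|q|r) = (4.48×10⁻²⁶)(7.625×10⁴)/((4.806×10⁻¹⁹)(0.0145)) ≈ 0.490 T.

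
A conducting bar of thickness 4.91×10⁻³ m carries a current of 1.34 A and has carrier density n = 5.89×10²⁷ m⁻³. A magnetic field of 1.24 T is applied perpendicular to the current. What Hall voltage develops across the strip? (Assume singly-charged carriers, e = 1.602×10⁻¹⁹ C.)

V_H = IB/(n e t).
V_H = (1.34)(1.24)/((5.89×10²⁷)(1.602×10⁻¹⁹)(4.91×10⁻³)) ≈ 3.59×10⁻⁷ V.

V_H ≈ 3.59×10⁻⁷ V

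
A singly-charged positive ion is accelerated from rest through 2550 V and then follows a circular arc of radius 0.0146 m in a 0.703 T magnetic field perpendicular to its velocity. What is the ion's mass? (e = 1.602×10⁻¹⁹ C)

m ≈ 3.31×10⁻²⁷ kg

Combine |q|V = ½mv² and r = mv/(|q|B): eliminate v to get m = qB²r²/(2V).
m = (1.602×10⁻¹⁹)(0.703)²(0.0146)²/(2·2550) ≈ 3.31×10⁻²⁷ kg.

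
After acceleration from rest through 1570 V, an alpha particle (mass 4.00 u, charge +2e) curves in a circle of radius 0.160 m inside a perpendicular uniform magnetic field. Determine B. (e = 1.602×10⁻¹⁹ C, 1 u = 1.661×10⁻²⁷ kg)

v = √(2|q|V/m) = √(2·3.204×10⁻¹⁹·1570/6.644×10⁻²⁷) ≈ 3.891×10⁵ m/s.
B = mv/(|q|r) = (6.644×10⁻²⁷)(3.891×10⁵)/((3.204×10⁻¹⁹)(0.160)) ≈ 0.0504 T.

B ≈ 0.0504 T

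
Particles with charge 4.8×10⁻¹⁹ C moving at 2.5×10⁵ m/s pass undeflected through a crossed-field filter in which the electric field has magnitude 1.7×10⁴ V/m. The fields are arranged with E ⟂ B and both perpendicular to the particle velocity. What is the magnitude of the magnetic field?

Balance of forces in the selector: qE = qvB ⇒ B = E/v.
B = 1.7×10⁴/2.5×10⁵ = 0.068 T.

B = 0.068 T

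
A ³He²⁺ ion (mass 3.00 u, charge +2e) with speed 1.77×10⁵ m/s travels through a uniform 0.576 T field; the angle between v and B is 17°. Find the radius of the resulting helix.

v⊥ = v sinθ = 1.77×10⁵·sin17° ≈ 5.175×10⁴ m/s.
r = m v⊥/(|q|B) = (4.983×10⁻²⁷)(5.175×10⁴)/((3.204×10⁻¹⁹)(0.576)) ≈ 1.40×10⁻³ m.

r ≈ 1.40×10⁻³ m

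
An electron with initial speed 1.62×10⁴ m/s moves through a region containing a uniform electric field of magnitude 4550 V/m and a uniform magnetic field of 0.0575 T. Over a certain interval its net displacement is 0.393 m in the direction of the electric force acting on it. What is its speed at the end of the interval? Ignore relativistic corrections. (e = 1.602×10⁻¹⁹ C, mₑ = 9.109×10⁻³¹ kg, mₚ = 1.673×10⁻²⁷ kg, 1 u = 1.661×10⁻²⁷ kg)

v_f ≈ 2.51×10⁷ m/s

B does no work; ΔKE = |q|E d.
½mv_f² = ½mv₀² + |q|Ed = ½(9.109×10⁻³¹)(1.62×10⁴)² + (1.602×10⁻¹⁹)(4550)(0.393) ≈ 1.195×10⁻²² J + 2.865×10⁻¹⁶ J ≈ 2.865×10⁻¹⁶ J.
v_f = √(2·2.865×10⁻¹⁶/9.109×10⁻³¹) ≈ 2.51×10⁷ m/s.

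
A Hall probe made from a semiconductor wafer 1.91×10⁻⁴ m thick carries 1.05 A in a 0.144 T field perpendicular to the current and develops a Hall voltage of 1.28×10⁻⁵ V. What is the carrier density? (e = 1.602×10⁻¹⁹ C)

From V_H = IB/(n e t), n = IB/(V_H e t).
n = (1.05)(0.144)/((1.28×10⁻⁵)(1.602×10⁻¹⁹)(1.91×10⁻⁴)) ≈ 3.86×10²⁶ m⁻³.

n ≈ 3.86×10²⁶ m⁻³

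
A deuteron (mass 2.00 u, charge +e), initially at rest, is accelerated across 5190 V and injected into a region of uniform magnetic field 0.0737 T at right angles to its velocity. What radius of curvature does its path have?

Acceleration: |q|V = ½mv² ⇒ v = √(2|q|V/m) = √(2·1.602×10⁻¹⁹·5190/3.322×10⁻²⁷) ≈ 7.075×10⁵ m/s.
In the field: r = mv/(|q|B) = (3.322×10⁻²⁷)(7.075×10⁵)/((1.602×10⁻¹⁹)(0.0737)) ≈ 0.199 m.

r ≈ 0.199 m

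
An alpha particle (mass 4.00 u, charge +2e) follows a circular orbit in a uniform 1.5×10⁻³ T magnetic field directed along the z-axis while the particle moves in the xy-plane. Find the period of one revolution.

The cyclotron period depends only on m, q, B: T = 2πm/(|q|B).
T = 2π(6.644×10⁻²⁷)/((3.204×10⁻¹⁹)(1.5×10⁻³)) ≈ 8.7×10⁻⁵ s.

T ≈ 8.7×10⁻⁵ s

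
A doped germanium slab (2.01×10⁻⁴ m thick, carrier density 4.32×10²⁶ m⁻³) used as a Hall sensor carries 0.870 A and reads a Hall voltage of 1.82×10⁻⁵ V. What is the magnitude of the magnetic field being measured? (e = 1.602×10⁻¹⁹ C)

From V_H = IB/(n e t), B = V_H n e t / I.
B = (1.82×10⁻⁵)(4.32×10²⁶)(1.602×10⁻¹⁹)(2.01×10⁻⁴)/0.870 ≈ 0.291 T.

B ≈ 0.291 T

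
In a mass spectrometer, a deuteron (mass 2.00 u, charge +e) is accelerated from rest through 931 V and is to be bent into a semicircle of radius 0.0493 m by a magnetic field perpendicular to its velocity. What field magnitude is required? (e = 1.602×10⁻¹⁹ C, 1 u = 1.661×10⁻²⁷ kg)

v = √(2|q|V/m) = √(2·1.602×10⁻¹⁹·931/3.322×10⁻²⁷) ≈ 2.997×10⁵ m/s.
B = mv/(|q|r) = (3.322×10⁻²⁷)(2.997×10⁵)/((1.602×10⁻¹⁹)(0.0493)) ≈ 0.126 T.

B ≈ 0.126 T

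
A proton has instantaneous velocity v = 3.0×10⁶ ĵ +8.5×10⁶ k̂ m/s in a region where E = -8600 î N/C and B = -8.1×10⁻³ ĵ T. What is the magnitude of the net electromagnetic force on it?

v×B = (6.88×10⁴, 0, 0) N/C.
E + v×B = (6.02×10⁴, 0, 0) N/C.
F = q(E + v×B) = (1.602×10⁻¹⁹ C)·(6.02×10⁴, 0, 0) = (9.65×10⁻¹⁵, 0, 0) N.
|F| = 9.65×10⁻¹⁵ N.

|F| ≈ 9.65×10⁻¹⁵ N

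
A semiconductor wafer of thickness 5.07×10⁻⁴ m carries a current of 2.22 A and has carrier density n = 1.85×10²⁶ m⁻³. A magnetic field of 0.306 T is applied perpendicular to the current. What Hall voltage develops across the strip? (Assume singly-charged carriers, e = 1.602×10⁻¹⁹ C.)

V_H = IB/(n e t).
V_H = (2.22)(0.306)/((1.85×10²⁶)(1.602×10⁻¹⁹)(5.07×10⁻⁴)) ≈ 4.52×10⁻⁵ V.

V_H ≈ 4.52×10⁻⁵ V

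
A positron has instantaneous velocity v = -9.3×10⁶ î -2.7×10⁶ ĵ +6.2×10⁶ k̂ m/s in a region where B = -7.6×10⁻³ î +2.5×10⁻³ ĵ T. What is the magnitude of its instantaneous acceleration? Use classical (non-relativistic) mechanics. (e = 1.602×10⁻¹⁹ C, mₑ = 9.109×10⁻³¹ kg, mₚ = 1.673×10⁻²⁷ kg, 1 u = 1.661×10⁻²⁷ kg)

|a| ≈ 1.16×10¹⁶ m/s²

v×B = (-1.55×10⁴, -4.71×10⁴, -4.38×10⁴) N/C.
F = q v×B = (1.602×10⁻¹⁹ C)·(-1.55×10⁴, -4.71×10⁴, -4.38×10⁴) = (-2.48×10⁻¹⁵, -7.55×10⁻¹⁵, -7.01×10⁻¹⁵) N.
|a| = |F|/m = 1.060×10⁻¹⁴/9.109×10⁻³¹ ≈ 1.16×10¹⁶ m/s².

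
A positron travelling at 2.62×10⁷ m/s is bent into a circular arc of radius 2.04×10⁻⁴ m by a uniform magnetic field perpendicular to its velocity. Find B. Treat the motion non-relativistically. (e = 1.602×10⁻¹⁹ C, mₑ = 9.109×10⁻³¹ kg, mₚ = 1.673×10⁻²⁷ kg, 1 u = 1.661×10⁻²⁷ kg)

From |q|vB = mv²/r, B = mv/(|q|r).
B = (9.109×10⁻³¹)(2.62×10⁷)/((1.602×10⁻¹⁹)(2.04×10⁻⁴)) ≈ 0.730 T.

B ≈ 0.730 T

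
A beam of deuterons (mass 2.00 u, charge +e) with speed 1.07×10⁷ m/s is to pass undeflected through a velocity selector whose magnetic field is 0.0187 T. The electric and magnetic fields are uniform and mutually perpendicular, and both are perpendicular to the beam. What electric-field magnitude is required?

E = 2.00×10⁵ V/m

For straight-line motion qE = qvB, so E = vB.
E = 1.07×10⁷ × 0.0187 = 2.00×10⁵ V/m.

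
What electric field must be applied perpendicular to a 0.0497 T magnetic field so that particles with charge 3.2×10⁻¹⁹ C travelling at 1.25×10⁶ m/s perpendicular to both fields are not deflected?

E = 6.21×10⁴ V/m

For straight-line motion qE = qvB, so E = vB.
E = 1.25×10⁶ × 0.0497 = 6.21×10⁴ V/m.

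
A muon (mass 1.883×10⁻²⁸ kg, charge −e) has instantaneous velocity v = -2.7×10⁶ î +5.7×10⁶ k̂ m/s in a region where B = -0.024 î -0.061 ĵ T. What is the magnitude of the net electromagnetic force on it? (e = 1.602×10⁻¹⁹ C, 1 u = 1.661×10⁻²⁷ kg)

v×B = (3.48×10⁵, -1.37×10⁵, 1.65×10⁵) N/C.
F = q v×B = (−1.602×10⁻¹⁹ C)·(3.48×10⁵, -1.37×10⁵, 1.65×10⁵) = (-5.57×10⁻¹⁴, 2.19×10⁻¹⁴, -2.64×10⁻¹⁴) N.
|F| = 6.54×10⁻¹⁴ N.

|F| ≈ 6.54×10⁻¹⁴ N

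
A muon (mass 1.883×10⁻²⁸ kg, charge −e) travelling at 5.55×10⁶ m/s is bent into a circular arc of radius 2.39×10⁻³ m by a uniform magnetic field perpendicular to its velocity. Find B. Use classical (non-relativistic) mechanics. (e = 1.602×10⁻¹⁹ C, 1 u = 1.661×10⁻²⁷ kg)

From |q|vB = mv²/r, B = mv/(|q|r).
B = (1.883×10⁻²⁸)(5.55×10⁶)/((1.602×10⁻¹⁹)(2.39×10⁻³)) ≈ 2.73 T.

B ≈ 2.73 T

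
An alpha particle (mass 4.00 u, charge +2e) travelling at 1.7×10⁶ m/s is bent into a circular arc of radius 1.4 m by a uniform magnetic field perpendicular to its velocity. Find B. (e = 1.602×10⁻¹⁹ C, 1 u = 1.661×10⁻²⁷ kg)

From |q|vB = mv²/r, B = mv/(|q|r).
B = (6.644×10⁻²⁷)(1.7×10⁶)/((3.204×10⁻¹⁹)(1.4)) ≈ 0.025 T.

B ≈ 0.025 T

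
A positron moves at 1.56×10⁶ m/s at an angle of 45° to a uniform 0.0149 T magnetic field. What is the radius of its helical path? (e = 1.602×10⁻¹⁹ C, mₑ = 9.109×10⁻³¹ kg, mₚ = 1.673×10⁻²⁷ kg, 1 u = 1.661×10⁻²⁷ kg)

r ≈ 4.21×10⁻⁴ m

v⊥ = v sinθ = 1.56×10⁶·sin45° ≈ 1.103×10⁶ m/s.
r = m v⊥/(|q|B) = (9.109×10⁻³¹)(1.103×10⁶)/((1.602×10⁻¹⁹)(0.0149)) ≈ 4.21×10⁻⁴ m.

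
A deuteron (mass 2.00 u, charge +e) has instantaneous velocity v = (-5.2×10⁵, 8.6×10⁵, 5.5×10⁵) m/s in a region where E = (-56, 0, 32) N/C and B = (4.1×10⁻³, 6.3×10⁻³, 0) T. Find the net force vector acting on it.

F ≈ (-5.64×10⁻¹⁶, 3.61×10⁻¹⁶, -1.08×10⁻¹⁵) N

v×B = (-3460, 2260, -6800) N/C.
E + v×B = (-3520, 2260, -6770) N/C.
F = q(E + v×B) = (1.602×10⁻¹⁹ C)·(-3520, 2260, -6770) = (-5.64×10⁻¹⁶, 3.61×10⁻¹⁶, -1.08×10⁻¹⁵) N.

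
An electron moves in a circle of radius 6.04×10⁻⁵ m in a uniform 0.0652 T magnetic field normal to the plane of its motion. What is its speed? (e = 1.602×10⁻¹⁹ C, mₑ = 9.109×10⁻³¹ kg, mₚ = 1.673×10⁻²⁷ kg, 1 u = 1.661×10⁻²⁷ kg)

v ≈ 6.93×10⁵ m/s

From |q|vB = mv²/r, v = |q|Br/m.
v = (1.602×10⁻¹⁹)(0.0652)(6.04×10⁻⁵)/9.109×10⁻³¹ ≈ 6.93×10⁵ m/s.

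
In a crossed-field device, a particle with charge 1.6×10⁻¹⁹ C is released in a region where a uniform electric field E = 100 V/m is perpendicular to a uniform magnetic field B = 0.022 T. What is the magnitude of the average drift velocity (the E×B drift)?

v_d ≈ 4500 m/s

The steady drift has the magnetic force balancing the electric force, so v_d = E/B.
v_d = 100/0.022 = 4500 m/s.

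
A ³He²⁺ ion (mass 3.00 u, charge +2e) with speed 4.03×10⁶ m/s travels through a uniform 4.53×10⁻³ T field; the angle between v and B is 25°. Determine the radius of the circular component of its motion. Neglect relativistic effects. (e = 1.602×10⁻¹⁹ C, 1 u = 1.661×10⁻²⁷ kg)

r ≈ 5.85 m

v⊥ = v sinθ = 4.03×10⁶·sin25° ≈ 1.703×10⁶ m/s.
r = m v⊥/(|q|B) = (4.983×10⁻²⁷)(1.703×10⁶)/((3.204×10⁻¹⁹)(4.53×10⁻³)) ≈ 5.85 m.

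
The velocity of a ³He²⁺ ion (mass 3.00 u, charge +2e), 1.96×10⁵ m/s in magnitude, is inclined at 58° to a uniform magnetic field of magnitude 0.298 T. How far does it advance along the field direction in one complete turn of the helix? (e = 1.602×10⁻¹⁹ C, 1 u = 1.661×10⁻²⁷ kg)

v∥ = v cosθ = 1.96×10⁵·cos58° ≈ 1.039×10⁵ m/s.
T = 2πm/(|q|B) = 2π(4.983×10⁻²⁷)/((3.204×10⁻¹⁹)(0.298)) ≈ 3.279×10⁻⁷ s.
pitch = v∥ T = (1.039×10⁵)(3.279×10⁻⁷) ≈ 0.0341 m.

p ≈ 0.0341 m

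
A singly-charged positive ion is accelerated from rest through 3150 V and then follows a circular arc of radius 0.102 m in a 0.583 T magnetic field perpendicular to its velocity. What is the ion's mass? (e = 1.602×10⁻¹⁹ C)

m ≈ 8.99×10⁻²⁶ kg

Combine |q|V = ½mv² and r = mv/(|q|B): eliminate v to get m = qB²r²/(2V).
m = (1.602×10⁻¹⁹)(0.583)²(0.102)²/(2·3150) ≈ 8.99×10⁻²⁶ kg.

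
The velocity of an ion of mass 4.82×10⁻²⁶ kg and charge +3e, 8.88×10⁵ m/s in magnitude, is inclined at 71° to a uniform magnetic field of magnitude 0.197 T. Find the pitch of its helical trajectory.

p ≈ 0.925 m

v∥ = v cosθ = 8.88×10⁵·cos71° ≈ 2.891×10⁵ m/s.
T = 2πm/(|q|B) = 2π(4.82×10⁻²⁶)/((4.806×10⁻¹⁹)(0.197)) ≈ 3.199×10⁻⁶ s.
pitch = v∥ T = (2.891×10⁵)(3.199×10⁻⁶) ≈ 0.925 m.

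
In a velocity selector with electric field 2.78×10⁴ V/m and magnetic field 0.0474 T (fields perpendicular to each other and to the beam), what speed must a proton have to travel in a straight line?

For undeflected motion the electric and magnetic forces balance: qE = qvB.
v = E/B = 2.78×10⁴/0.0474 = 5.86×10⁵ m/s.

v = 5.86×10⁵ m/s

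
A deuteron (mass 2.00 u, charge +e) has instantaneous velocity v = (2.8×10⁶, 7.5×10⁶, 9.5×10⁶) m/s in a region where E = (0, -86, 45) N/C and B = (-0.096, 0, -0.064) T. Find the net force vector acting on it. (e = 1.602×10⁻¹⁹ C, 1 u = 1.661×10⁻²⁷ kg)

v×B = (-4.80×10⁵, -7.33×10⁵, 7.20×10⁵) N/C.
E + v×B = (-4.80×10⁵, -7.33×10⁵, 7.20×10⁵) N/C.
F = q(E + v×B) = (1.602×10⁻¹⁹ C)·(-4.80×10⁵, -7.33×10⁵, 7.20×10⁵) = (-7.69×10⁻¹⁴, -1.17×10⁻¹³, 1.15×10⁻¹³) N.

F ≈ (-7.69×10⁻¹⁴, -1.17×10⁻¹³, 1.15×10⁻¹³) N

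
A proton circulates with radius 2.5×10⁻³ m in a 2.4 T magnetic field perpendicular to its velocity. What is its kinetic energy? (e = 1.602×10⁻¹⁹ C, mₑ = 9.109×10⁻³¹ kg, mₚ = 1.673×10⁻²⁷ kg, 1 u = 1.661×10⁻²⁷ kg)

v = |q|Br/m, then KE = ½mv² = (qBr)²/(2m).
v = (1.602×10⁻¹⁹)(2.4)(2.5×10⁻³)/1.673×10⁻²⁷ ≈ 5.745×10⁵ m/s.
KE = ½(1.673×10⁻²⁷)(5.745×10⁵)² ≈ 2.8×10⁻¹⁶ J = 1700 eV.

KE ≈ 1700 eV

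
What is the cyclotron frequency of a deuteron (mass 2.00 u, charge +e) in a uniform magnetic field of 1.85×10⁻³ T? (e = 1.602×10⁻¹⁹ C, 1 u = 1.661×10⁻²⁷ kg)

f ≈ 1.42×10⁴ Hz

f = |q|B/(2πm).
f = (1.602×10⁻¹⁹)(1.85×10⁻³)/(2π·3.322×10⁻²⁷) ≈ 1.42×10⁴ Hz.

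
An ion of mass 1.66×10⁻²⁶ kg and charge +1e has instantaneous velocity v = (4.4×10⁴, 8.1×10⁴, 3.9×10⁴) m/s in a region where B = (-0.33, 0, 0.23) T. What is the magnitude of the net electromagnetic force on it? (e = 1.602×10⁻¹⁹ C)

v×B = (1.86×10⁴, -2.30×10⁴, 2.67×10⁴) N/C.
F = q v×B = (1.602×10⁻¹⁹ C)·(1.86×10⁴, -2.30×10⁴, 2.67×10⁴) = (2.98×10⁻¹⁵, -3.68×10⁻¹⁵, 4.28×10⁻¹⁵) N.
|F| = 6.39×10⁻¹⁵ N.

|F| ≈ 6.39×10⁻¹⁵ N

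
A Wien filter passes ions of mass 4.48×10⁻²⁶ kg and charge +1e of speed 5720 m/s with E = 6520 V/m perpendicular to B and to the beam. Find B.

Balance of forces in the selector: qE = qvB ⇒ B = E/v.
B = 6520/5720 = 1.14 T.

B = 1.14 T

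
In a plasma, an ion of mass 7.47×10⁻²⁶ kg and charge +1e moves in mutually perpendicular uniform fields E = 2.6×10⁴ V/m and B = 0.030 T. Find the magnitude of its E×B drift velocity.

The steady drift has the magnetic force balancing the electric force, so v_d = E/B.
v_d = 2.6×10⁴/0.030 = 8.7×10⁵ m/s.

v_d ≈ 8.7×10⁵ m/s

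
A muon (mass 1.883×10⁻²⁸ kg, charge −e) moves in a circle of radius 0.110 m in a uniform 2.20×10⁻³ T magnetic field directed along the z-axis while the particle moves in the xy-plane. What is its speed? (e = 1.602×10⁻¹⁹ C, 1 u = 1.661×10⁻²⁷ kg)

v ≈ 2.06×10⁵ m/s

From |q|vB = mv²/r, v = |q|Br/m.
v = (1.602×10⁻¹⁹)(2.20×10⁻³)(0.110)/1.883×10⁻²⁸ ≈ 2.06×10⁵ m/s.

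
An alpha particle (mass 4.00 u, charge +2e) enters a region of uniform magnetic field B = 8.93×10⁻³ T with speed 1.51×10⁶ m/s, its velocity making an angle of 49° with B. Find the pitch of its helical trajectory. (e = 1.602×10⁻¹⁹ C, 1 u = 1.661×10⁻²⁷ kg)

p ≈ 14.5 m

v∥ = v cosθ = 1.51×10⁶·cos49° ≈ 9.906×10⁵ m/s.
T = 2πm/(|q|B) = 2π(6.644×10⁻²⁷)/((3.204×10⁻¹⁹)(8.93×10⁻³)) ≈ 1.459×10⁻⁵ s.
pitch = v∥ T = (9.906×10⁵)(1.459×10⁻⁵) ≈ 14.5 m.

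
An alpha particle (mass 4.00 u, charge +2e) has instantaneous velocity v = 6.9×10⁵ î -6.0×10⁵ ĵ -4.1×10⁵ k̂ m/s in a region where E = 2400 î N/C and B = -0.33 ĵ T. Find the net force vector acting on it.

v×B = (-1.35×10⁵, 0, -2.28×10⁵) N/C.
E + v×B = (-1.33×10⁵, 0, -2.28×10⁵) N/C.
F = q(E + v×B) = (3.204×10⁻¹⁹ C)·(-1.33×10⁵, 0, -2.28×10⁵) = (-4.26×10⁻¹⁴, 0, -7.30×10⁻¹⁴) N.

F ≈ (-4.26×10⁻¹⁴, 0, -7.30×10⁻¹⁴) N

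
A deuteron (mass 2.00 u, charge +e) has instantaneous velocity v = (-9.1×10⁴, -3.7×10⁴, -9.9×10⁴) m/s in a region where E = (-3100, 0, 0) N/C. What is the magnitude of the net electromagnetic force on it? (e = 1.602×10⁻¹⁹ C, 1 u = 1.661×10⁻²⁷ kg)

|F| ≈ 4.97×10⁻¹⁶ N

Only an electric field acts, so F = qE = (1.602×10⁻¹⁹ C)·(-3100, 0, 0) = (-4.97×10⁻¹⁶, 0, 0) N.
|F| = 4.97×10⁻¹⁶ N.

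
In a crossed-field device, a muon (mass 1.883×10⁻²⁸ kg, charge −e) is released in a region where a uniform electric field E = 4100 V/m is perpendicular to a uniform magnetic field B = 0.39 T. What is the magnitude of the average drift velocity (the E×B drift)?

The E×B drift speed is v_d = E/B.
v_d = 4100/0.39 = 1.1×10⁴ m/s.

v_d ≈ 1.1×10⁴ m/s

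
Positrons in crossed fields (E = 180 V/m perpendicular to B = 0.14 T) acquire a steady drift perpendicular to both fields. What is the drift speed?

v_d ≈ 1300 m/s

In crossed fields the guiding centre drifts at v_d = |E×B|/B² = E/B, independent of charge and mass.
v_d = 180/0.14 = 1300 m/s.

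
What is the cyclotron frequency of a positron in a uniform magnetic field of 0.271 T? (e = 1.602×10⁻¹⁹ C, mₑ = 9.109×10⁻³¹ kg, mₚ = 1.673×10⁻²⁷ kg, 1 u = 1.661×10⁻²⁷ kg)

f ≈ 7.59×10⁹ Hz

f = |q|B/(2πm).
f = (1.602×10⁻¹⁹)(0.271)/(2π·9.109×10⁻³¹) ≈ 7.59×10⁹ Hz.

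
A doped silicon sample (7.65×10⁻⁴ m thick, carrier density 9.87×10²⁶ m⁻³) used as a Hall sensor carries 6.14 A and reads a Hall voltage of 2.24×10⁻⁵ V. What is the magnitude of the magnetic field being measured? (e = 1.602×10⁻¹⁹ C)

From V_H = IB/(n e t), B = V_H n e t / I.
B = (2.24×10⁻⁵)(9.87×10²⁶)(1.602×10⁻¹⁹)(7.65×10⁻⁴)/6.14 ≈ 0.441 T.

B ≈ 0.441 T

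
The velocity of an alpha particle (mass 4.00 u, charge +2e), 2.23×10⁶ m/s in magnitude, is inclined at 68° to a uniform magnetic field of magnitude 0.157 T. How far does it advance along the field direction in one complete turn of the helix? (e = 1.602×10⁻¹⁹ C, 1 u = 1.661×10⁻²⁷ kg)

p ≈ 0.693 m

v∥ = v cosθ = 2.23×10⁶·cos68° ≈ 8.354×10⁵ m/s.
T = 2πm/(|q|B) = 2π(6.644×10⁻²⁷)/((3.204×10⁻¹⁹)(0.157)) ≈ 8.299×10⁻⁷ s.
pitch = v∥ T = (8.354×10⁵)(8.299×10⁻⁷) ≈ 0.693 m.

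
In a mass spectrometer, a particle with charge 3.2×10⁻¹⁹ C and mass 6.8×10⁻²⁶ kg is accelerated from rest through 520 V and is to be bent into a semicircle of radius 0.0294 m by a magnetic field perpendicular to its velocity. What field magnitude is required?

v = √(2|q|V/m) = √(2·3.2×10⁻¹⁹·520/6.8×10⁻²⁶) ≈ 6.996×10⁴ m/s.
B = mv/(|q|r) = (6.8×10⁻²⁶)(6.996×10⁴)/((3.2×10⁻¹⁹)(0.0294)) ≈ 0.506 T.

B ≈ 0.506 T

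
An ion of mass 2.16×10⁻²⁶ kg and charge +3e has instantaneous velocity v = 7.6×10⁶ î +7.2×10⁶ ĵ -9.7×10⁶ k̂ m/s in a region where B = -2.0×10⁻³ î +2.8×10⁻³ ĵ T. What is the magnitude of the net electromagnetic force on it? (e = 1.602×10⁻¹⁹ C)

|F| ≈ 2.35×10⁻¹⁴ N

v×B = (2.72×10⁴, 1.94×10⁴, 3.57×10⁴) N/C.
F = q v×B = (4.806×10⁻¹⁹ C)·(2.72×10⁴, 1.94×10⁴, 3.57×10⁴) = (1.31×10⁻¹⁴, 9.32×10⁻¹⁵, 1.71×10⁻¹⁴) N.
|F| = 2.35×10⁻¹⁴ N.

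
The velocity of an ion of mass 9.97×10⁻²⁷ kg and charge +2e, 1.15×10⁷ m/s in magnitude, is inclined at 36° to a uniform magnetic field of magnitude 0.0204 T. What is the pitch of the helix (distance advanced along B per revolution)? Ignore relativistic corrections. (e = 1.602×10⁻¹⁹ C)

p ≈ 89.2 m

v∥ = v cosθ = 1.15×10⁷·cos36° ≈ 9.304×10⁶ m/s.
T = 2πm/(|q|B) = 2π(9.97×10⁻²⁷)/((3.204×10⁻¹⁹)(0.0204)) ≈ 9.584×10⁻⁶ s.
pitch = v∥ T = (9.304×10⁶)(9.584×10⁻⁶) ≈ 89.2 m.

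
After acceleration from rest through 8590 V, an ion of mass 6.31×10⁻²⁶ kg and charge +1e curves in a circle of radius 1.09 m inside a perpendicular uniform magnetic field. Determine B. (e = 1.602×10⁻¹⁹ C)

v = √(2|q|V/m) = √(2·1.602×10⁻¹⁹·8590/6.31×10⁻²⁶) ≈ 2.088×10⁵ m/s.
B = mv/(|q|r) = (6.31×10⁻²⁶)(2.088×10⁵)/((1.602×10⁻¹⁹)(1.09)) ≈ 0.0755 T.

B ≈ 0.0755 T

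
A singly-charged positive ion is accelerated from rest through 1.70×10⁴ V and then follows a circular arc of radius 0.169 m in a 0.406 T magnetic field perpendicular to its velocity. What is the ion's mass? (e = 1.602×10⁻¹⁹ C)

Combine |q|V = ½mv² and r = mv/(|q|B): eliminate v to get m = qB²r²/(2V).
m = (1.602×10⁻¹⁹)(0.406)²(0.169)²/(2·1.70×10⁴) ≈ 2.22×10⁻²⁶ kg.

m ≈ 2.22×10⁻²⁶ kg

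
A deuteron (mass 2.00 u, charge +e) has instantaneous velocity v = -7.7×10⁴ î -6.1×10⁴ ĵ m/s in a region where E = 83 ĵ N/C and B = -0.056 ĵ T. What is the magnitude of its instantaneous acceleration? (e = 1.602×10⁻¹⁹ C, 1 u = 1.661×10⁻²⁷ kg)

v×B = (0, 0, 4310) N/C.
E + v×B = (0, 83.0, 4310) N/C.
F = q(E + v×B) = (1.602×10⁻¹⁹ C)·(0, 83.0, 4310) = (0, 1.33×10⁻¹⁷, 6.91×10⁻¹⁶) N.
|a| = |F|/m = 6.909×10⁻¹⁶/3.322×10⁻²⁷ ≈ 2.08×10¹¹ m/s².

|a| ≈ 2.08×10¹¹ m/s²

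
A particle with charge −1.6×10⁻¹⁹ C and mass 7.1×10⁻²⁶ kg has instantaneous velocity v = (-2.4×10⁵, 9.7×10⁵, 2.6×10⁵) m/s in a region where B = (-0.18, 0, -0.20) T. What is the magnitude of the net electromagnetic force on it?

|F| ≈ 4.44×10⁻¹⁴ N

v×B = (-1.94×10⁵, -9.48×10⁴, 1.75×10⁵) N/C.
F = q v×B = (−1.6×10⁻¹⁹ C)·(-1.94×10⁵, -9.48×10⁴, 1.75×10⁵) = (3.10×10⁻¹⁴, 1.52×10⁻¹⁴, -2.79×10⁻¹⁴) N.
|F| = 4.44×10⁻¹⁴ N.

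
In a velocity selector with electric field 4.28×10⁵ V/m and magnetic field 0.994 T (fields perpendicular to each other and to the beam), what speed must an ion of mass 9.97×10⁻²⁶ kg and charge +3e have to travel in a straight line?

For undeflected motion the electric and magnetic forces balance: qE = qvB.
v = E/B = 4.28×10⁵/0.994 = 4.31×10⁵ m/s.

v = 4.31×10⁵ m/s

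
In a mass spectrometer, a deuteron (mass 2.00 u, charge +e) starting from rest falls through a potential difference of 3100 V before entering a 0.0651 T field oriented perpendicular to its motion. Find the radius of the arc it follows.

r ≈ 0.174 m

Acceleration: |q|V = ½mv² ⇒ v = √(2|q|V/m) = √(2·1.602×10⁻¹⁹·3100/3.322×10⁻²⁷) ≈ 5.468×10⁵ m/s.
In the field: r = mv/(|q|B) = (3.322×10⁻²⁷)(5.468×10⁵)/((1.602×10⁻¹⁹)(0.0651)) ≈ 0.174 m.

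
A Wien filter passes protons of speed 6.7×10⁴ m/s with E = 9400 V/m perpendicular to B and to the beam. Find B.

B = 0.14 T

Balance of forces in the selector: qE = qvB ⇒ B = E/v.
B = 9400/6.7×10⁴ = 0.14 T.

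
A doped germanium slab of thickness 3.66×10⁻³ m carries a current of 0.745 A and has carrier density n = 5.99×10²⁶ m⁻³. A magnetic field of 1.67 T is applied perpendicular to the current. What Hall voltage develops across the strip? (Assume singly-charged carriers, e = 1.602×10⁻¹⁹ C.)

V_H = IB/(n e t).
V_H = (0.745)(1.67)/((5.99×10²⁶)(1.602×10⁻¹⁹)(3.66×10⁻³)) ≈ 3.54×10⁻⁶ V.

V_H ≈ 3.54×10⁻⁶ V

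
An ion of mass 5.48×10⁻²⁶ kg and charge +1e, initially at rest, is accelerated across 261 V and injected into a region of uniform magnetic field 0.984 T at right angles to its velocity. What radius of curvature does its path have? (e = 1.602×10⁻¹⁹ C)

r ≈ 0.0136 m

Acceleration: |q|V = ½mv² ⇒ v = √(2|q|V/m) = √(2·1.602×10⁻¹⁹·261/5.48×10⁻²⁶) ≈ 3.906×10⁴ m/s.
In the field: r = mv/(|q|B) = (5.48×10⁻²⁶)(3.906×10⁴)/((1.602×10⁻¹⁹)(0.984)) ≈ 0.0136 m.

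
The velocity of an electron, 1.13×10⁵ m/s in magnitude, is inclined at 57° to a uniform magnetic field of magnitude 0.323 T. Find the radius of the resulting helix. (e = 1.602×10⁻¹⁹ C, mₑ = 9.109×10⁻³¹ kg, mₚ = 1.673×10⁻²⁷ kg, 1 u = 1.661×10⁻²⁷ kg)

r ≈ 1.67×10⁻⁶ m

v⊥ = v sinθ = 1.13×10⁵·sin57° ≈ 9.477×10⁴ m/s.
r = m v⊥/(|q|B) = (9.109×10⁻³¹)(9.477×10⁴)/((1.602×10⁻¹⁹)(0.323)) ≈ 1.67×10⁻⁶ m.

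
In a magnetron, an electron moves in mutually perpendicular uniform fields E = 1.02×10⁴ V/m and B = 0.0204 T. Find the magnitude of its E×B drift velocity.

v_d ≈ 5.00×10⁵ m/s

In crossed fields the guiding centre drifts at v_d = |E×B|/B² = E/B, independent of charge and mass.
v_d = 1.02×10⁴/0.0204 = 5.00×10⁵ m/s.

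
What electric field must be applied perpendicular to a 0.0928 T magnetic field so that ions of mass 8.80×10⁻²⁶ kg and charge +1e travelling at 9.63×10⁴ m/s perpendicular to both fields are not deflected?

For straight-line motion qE = qvB, so E = vB.
E = 9.63×10⁴ × 0.0928 = 8940 V/m.

E = 8940 V/m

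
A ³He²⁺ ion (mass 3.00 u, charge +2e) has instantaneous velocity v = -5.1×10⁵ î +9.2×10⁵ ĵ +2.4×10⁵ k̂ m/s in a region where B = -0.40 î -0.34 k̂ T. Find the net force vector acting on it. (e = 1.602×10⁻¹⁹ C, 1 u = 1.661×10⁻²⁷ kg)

v×B = (-3.13×10⁵, -2.69×10⁵, 3.68×10⁵) N/C.
F = q v×B = (3.204×10⁻¹⁹ C)·(-3.13×10⁵, -2.69×10⁵, 3.68×10⁵) = (-1.00×10⁻¹³, -8.63×10⁻¹⁴, 1.18×10⁻¹³) N.

F ≈ (-1.00×10⁻¹³, -8.63×10⁻¹⁴, 1.18×10⁻¹³) N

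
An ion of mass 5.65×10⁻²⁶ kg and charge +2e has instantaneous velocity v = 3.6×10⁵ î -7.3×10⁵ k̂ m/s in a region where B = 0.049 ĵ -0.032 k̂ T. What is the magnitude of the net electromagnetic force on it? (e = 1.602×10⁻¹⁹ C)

|F| ≈ 1.33×10⁻¹⁴ N

v×B = (3.58×10⁴, 1.15×10⁴, 1.76×10⁴) N/C.
F = q v×B = (3.204×10⁻¹⁹ C)·(3.58×10⁴, 1.15×10⁴, 1.76×10⁴) = (1.15×10⁻¹⁴, 3.69×10⁻¹⁵, 5.65×10⁻¹⁵) N.
|F| = 1.33×10⁻¹⁴ N.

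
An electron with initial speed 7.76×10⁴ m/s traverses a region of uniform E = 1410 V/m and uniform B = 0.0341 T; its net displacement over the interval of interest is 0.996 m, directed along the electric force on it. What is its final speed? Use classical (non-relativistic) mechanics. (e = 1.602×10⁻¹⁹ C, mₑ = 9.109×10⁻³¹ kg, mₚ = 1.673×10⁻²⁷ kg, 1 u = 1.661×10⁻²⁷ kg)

B does no work; ΔKE = |q|E d.
½mv_f² = ½mv₀² + |q|Ed = ½(9.109×10⁻³¹)(7.76×10⁴)² + (1.602×10⁻¹⁹)(1410)(0.996) ≈ 2.743×10⁻²¹ J + 2.250×10⁻¹⁶ J ≈ 2.250×10⁻¹⁶ J.
v_f = √(2·2.250×10⁻¹⁶/9.109×10⁻³¹) ≈ 2.22×10⁷ m/s.

v_f ≈ 2.22×10⁷ m/s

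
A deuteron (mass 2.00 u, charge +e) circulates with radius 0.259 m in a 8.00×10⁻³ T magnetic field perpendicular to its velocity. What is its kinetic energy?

v = |q|Br/m, then KE = ½mv² = (qBr)²/(2m).
v = (1.602×10⁻¹⁹)(8.00×10⁻³)(0.259)/3.322×10⁻²⁷ ≈ 9.992×10⁴ m/s.
KE = ½(3.322×10⁻²⁷)(9.992×10⁴)² ≈ 1.66×10⁻¹⁷ J = 104 eV.

KE ≈ 104 eV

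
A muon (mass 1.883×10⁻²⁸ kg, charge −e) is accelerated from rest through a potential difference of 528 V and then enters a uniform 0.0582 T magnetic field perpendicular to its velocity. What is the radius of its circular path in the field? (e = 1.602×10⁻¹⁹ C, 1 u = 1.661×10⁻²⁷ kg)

Acceleration: |q|V = ½mv² ⇒ v = √(2|q|V/m) = √(2·1.602×10⁻¹⁹·528/1.883×10⁻²⁸) ≈ 9.478×10⁵ m/s.
In the field: r = mv/(|q|B) = (1.883×10⁻²⁸)(9.478×10⁵)/((1.602×10⁻¹⁹)(0.0582)) ≈ 0.0191 m.

r ≈ 0.0191 m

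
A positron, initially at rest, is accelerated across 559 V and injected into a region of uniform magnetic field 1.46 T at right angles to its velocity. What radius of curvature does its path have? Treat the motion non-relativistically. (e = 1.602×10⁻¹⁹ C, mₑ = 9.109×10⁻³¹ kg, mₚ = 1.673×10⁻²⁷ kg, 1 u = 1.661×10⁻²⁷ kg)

Acceleration: |q|V = ½mv² ⇒ v = √(2|q|V/m) = √(2·1.602×10⁻¹⁹·559/9.109×10⁻³¹) ≈ 1.402×10⁷ m/s.
In the field: r = mv/(|q|B) = (9.109×10⁻³¹)(1.402×10⁷)/((1.602×10⁻¹⁹)(1.46)) ≈ 5.46×10⁻⁵ m.

r ≈ 5.46×10⁻⁵ m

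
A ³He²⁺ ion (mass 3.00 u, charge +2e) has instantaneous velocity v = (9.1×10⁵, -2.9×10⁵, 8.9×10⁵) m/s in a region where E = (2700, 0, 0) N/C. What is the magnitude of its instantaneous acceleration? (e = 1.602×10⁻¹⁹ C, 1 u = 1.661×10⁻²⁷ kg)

|a| ≈ 1.74×10¹¹ m/s²

Only an electric field acts, so F = qE = (3.204×10⁻¹⁹ C)·(2700, 0, 0) = (8.65×10⁻¹⁶, 0, 0) N.
|a| = |F|/m = 8.651×10⁻¹⁶/4.983×10⁻²⁷ ≈ 1.74×10¹¹ m/s².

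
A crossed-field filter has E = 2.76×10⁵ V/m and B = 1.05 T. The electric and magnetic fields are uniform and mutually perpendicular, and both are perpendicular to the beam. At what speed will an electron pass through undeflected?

v = 2.63×10⁵ m/s

Straight-line motion ⇒ electric and magnetic forces cancel, so E = vB.
v = E/B = 2.76×10⁵/1.05 = 2.63×10⁵ m/s.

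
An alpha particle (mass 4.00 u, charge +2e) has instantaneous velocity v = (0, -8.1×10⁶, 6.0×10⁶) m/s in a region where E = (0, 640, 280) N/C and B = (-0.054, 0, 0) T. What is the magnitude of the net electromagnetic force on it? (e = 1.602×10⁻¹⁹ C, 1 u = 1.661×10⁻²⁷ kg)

v×B = (0, -3.24×10⁵, -4.37×10⁵) N/C.
E + v×B = (0, -3.23×10⁵, -4.37×10⁵) N/C.
F = q(E + v×B) = (3.204×10⁻¹⁹ C)·(0, -3.23×10⁵, -4.37×10⁵) = (0, -1.04×10⁻¹³, -1.40×10⁻¹³) N.
|F| = 1.74×10⁻¹³ N.

|F| ≈ 1.74×10⁻¹³ N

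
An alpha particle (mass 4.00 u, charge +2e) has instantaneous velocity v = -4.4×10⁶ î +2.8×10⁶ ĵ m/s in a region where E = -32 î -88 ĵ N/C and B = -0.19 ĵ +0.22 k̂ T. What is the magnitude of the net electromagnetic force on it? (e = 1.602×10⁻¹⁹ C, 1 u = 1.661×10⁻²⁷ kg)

|F| ≈ 4.55×10⁻¹³ N

v×B = (6.16×10⁵, 9.68×10⁵, 8.36×10⁵) N/C.
E + v×B = (6.16×10⁵, 9.68×10⁵, 8.36×10⁵) N/C.
F = q(E + v×B) = (3.204×10⁻¹⁹ C)·(6.16×10⁵, 9.68×10⁵, 8.36×10⁵) = (1.97×10⁻¹³, 3.10×10⁻¹³, 2.68×10⁻¹³) N.
|F| = 4.55×10⁻¹³ N.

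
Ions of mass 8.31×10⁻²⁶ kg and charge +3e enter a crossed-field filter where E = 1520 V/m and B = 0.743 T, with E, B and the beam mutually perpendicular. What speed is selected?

v = 2050 m/s

Zero net Lorentz force requires |qE| = |q v×B|, i.e. E = vB.
v = E/B = 1520/0.743 = 2050 m/s.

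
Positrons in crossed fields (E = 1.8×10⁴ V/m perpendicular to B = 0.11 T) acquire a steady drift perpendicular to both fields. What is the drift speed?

v_d ≈ 1.6×10⁵ m/s

In crossed fields the guiding centre drifts at v_d = |E×B|/B² = E/B, independent of charge and mass.
v_d = 1.8×10⁴/0.11 = 1.6×10⁵ m/s.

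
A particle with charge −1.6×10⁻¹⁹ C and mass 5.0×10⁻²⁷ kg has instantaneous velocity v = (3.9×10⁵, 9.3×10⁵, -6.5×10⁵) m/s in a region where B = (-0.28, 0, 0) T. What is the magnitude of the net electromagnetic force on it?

|F| ≈ 5.08×10⁻¹⁴ N

v×B = (0, 1.82×10⁵, 2.60×10⁵) N/C.
F = q v×B = (−1.6×10⁻¹⁹ C)·(0, 1.82×10⁵, 2.60×10⁵) = (0, -2.91×10⁻¹⁴, -4.17×10⁻¹⁴) N.
|F| = 5.08×10⁻¹⁴ N.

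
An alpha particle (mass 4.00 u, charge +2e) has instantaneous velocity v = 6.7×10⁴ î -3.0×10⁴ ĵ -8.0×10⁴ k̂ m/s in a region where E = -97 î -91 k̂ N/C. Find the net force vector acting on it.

Only an electric field acts, so F = qE = (3.204×10⁻¹⁹ C)·(-97.0, 0, -91.0) = (-3.11×10⁻¹⁷, 0, -2.92×10⁻¹⁷) N.

F ≈ (-3.11×10⁻¹⁷, 0, -2.92×10⁻¹⁷) N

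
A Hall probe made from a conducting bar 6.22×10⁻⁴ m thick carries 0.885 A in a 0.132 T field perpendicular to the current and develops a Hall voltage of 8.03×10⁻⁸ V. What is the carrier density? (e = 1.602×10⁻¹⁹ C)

From V_H = IB/(n e t), n = IB/(V_H e t).
n = (0.885)(0.132)/((8.03×10⁻⁸)(1.602×10⁻¹⁹)(6.22×10⁻⁴)) ≈ 1.46×10²⁸ m⁻³.

n ≈ 1.46×10²⁸ m⁻³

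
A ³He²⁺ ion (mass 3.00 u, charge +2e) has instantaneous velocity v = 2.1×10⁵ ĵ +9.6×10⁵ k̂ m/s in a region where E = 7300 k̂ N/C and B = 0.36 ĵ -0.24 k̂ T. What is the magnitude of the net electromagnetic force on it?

|F| ≈ 1.27×10⁻¹³ N

v×B = (-3.96×10⁵, 0, 0) N/C.
E + v×B = (-3.96×10⁵, 0, 7300) N/C.
F = q(E + v×B) = (3.204×10⁻¹⁹ C)·(-3.96×10⁵, 0, 7300) = (-1.27×10⁻¹³, 0, 2.34×10⁻¹⁵) N.
|F| = 1.27×10⁻¹³ N.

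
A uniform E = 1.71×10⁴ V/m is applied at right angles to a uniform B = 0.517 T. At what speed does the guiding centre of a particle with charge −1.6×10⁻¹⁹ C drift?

In crossed fields the guiding centre drifts at v_d = |E×B|/B² = E/B, independent of charge and mass.
v_d = 1.71×10⁴/0.517 = 3.31×10⁴ m/s.

v_d ≈ 3.31×10⁴ m/s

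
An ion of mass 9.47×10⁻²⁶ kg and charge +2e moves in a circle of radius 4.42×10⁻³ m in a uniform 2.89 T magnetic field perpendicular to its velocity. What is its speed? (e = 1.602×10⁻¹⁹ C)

v ≈ 4.32×10⁴ m/s

From |q|vB = mv²/r, v = |q|Br/m.
v = (3.204×10⁻¹⁹)(2.89)(4.42×10⁻³)/9.47×10⁻²⁶ ≈ 4.32×10⁴ m/s.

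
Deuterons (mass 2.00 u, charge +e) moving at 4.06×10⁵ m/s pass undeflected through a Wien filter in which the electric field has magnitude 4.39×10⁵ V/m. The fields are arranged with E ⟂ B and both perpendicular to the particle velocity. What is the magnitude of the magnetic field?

Balance of forces in the selector: qE = qvB ⇒ B = E/v.
B = 4.39×10⁵/4.06×10⁵ = 1.08 T.

B = 1.08 T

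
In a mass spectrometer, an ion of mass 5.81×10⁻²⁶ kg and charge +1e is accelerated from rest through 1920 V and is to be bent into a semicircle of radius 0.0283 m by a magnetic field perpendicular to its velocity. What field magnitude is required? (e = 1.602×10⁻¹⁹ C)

B ≈ 1.32 T

v = √(2|q|V/m) = √(2·1.602×10⁻¹⁹·1920/5.81×10⁻²⁶) ≈ 1.029×10⁵ m/s.
B = mv/(|q|r) = (5.81×10⁻²⁶)(1.029×10⁵)/((1.602×10⁻¹⁹)(0.0283)) ≈ 1.32 T.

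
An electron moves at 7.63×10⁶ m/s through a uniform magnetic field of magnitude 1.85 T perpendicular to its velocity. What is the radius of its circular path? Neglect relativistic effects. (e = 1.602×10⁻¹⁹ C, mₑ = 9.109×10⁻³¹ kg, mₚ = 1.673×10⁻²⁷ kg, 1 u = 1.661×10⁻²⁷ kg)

The magnetic force provides the centripetal force: |q|vB = mv²/r.
r = mv/(|q|B) = (9.109×10⁻³¹)(7.63×10⁶)/((1.602×10⁻¹⁹)(1.85)) ≈ 2.35×10⁻⁵ m.

r ≈ 2.35×10⁻⁵ m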